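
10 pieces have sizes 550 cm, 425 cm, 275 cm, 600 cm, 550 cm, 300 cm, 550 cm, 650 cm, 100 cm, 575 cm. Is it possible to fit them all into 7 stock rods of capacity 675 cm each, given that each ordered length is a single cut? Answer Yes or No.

Total = 4575 cm; ⌈4575/675⌉ = 7.
The bound of 7 does not rule out 7, but exhaustive search shows no assignment into 7 stock rods of capacity 675 cm exists — the minimum is 8.

No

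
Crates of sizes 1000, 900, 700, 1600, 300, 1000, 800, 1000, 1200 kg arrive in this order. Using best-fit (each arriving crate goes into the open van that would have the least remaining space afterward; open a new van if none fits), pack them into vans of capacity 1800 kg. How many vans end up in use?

6

  1000 → van 1 (new)  [load 1000/1800]
  900 → van 2 (new)  [load 900/1800]
  700 → van 1  [load 1700/1800]
  1600 → van 3 (new)  [load 1600/1800]
  300 → van 2  [load 1200/1800]
  1000 → van 4 (new)  [load 1000/1800]
  800 → van 4  [load 1800/1800]
  1000 → van 5 (new)  [load 1000/1800]
  1200 → van 6 (new)  [load 1200/1800]
6 vans opened.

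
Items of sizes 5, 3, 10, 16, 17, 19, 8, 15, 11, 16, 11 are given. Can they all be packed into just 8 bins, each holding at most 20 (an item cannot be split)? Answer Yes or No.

Yes

A valid assignment using 8 bins:
  bin 1: 19 = 19
  bin 2: 17 + 3 = 20
  bin 3: 16 = 16
  bin 4: 16 = 16
  bin 5: 15 + 5 = 20
  bin 6: 11 + 8 = 19
  bin 7: 11 = 11
  bin 8: 10 = 10
Every load is within 20, so 8 bins suffice.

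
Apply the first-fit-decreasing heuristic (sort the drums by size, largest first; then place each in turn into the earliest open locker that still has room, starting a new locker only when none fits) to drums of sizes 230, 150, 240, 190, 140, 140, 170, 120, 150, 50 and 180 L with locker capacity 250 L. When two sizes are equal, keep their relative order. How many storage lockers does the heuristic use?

Sorted descending: 240, 230, 190, 180, 170, 150, 150, 140, 140, 120, 50.
  240 → locker 1 (new)  [load 240/250]
  230 → locker 2 (new)  [load 230/250]
  190 → locker 3 (new)  [load 190/250]
  180 → locker 4 (new)  [load 180/250]
  170 → locker 5 (new)  [load 170/250]
  150 → locker 6 (new)  [load 150/250]
  150 → locker 7 (new)  [load 150/250]
  140 → locker 8 (new)  [load 140/250]
  140 → locker 9 (new)  [load 140/250]
  120 → locker 10 (new)  [load 120/250]
  50 → locker 3  [load 240/250]
10 storage lockers opened.

10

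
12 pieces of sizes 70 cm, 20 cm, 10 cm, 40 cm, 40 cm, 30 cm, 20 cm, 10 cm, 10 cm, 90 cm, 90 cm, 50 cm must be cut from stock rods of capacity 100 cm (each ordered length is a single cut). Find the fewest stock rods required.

Total = 90 + 90 + 70 + 50 + 40 + 40 + 30 + 20 + 20 + 10 + 10 + 10 = 480 cm.
Lower bound: ⌈480/100⌉ = 5 stock rods.
A packing using 5 stock rods:
  stock rod 1: 90 + 10 = 100
  stock rod 2: 90 + 10 = 100
  stock rod 3: 70 + 30 = 100
  stock rod 4: 50 + 40 + 10 = 100
  stock rod 5: 40 + 20 + 20 = 80
This matches the lower bound, so 5 is optimal.

5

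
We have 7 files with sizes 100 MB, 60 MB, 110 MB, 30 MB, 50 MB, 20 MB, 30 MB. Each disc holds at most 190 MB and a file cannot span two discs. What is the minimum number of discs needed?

Total = 110 + 100 + 60 + 50 + 30 + 30 + 20 = 400 MB.
Lower bound: ⌈400/190⌉ = 3 discs.
A packing using 3 discs:
  disc 1: 110 + 60 + 20 = 190
  disc 2: 100 + 50 + 30 = 180
  disc 3: 30 = 30
This matches the lower bound, so 3 is optimal.

3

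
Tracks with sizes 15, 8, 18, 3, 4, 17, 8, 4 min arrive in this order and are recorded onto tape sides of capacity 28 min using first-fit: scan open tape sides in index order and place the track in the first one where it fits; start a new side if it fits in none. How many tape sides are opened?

  15 → side 1 (new)  [load 15/28]
  8 → side 1  [load 23/28]
  18 → side 2 (new)  [load 18/28]
  3 → side 1  [load 26/28]
  4 → side 2  [load 22/28]
  17 → side 3 (new)  [load 17/28]
  8 → side 3  [load 25/28]
  4 → side 2  [load 26/28]
3 tape sides opened.

3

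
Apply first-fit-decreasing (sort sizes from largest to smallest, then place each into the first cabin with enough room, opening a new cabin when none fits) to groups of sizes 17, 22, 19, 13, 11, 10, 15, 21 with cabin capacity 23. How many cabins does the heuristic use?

Sorted descending: 22, 21, 19, 17, 15, 13, 11, 10.
  22 → cabin 1 (new)  [load 22/23]
  21 → cabin 2 (new)  [load 21/23]
  19 → cabin 3 (new)  [load 19/23]
  17 → cabin 4 (new)  [load 17/23]
  15 → cabin 5 (new)  [load 15/23]
  13 → cabin 6 (new)  [load 13/23]
  11 → cabin 7 (new)  [load 11/23]
  10 → cabin 6  [load 23/23]
7 cabins opened.

7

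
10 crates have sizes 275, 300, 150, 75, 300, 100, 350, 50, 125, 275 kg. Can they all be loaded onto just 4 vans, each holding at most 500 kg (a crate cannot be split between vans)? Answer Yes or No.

No

Total = 2000 kg; ⌈2000/500⌉ = 4.
5 crates each exceed half the capacity and cannot share a van, forcing at least 5 vans.
At least 5 vans are required, but only 4 are allowed.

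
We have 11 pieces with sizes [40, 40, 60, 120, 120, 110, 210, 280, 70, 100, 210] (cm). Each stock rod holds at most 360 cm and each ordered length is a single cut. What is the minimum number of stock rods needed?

4

Total = 280 + 210 + 210 + 120 + 120 + 110 + 100 + 70 + 60 + 40 + 40 = 1360 cm.
Lower bound: ⌈1360/360⌉ = 4 stock rods.
A packing using 4 stock rods:
  stock rod 1: 280 + 70 = 350
  stock rod 2: 210 + 120 = 330
  stock rod 3: 210 + 120 = 330
  stock rod 4: 110 + 100 + 60 + 40 + 40 = 350
This matches the lower bound, so 4 is optimal.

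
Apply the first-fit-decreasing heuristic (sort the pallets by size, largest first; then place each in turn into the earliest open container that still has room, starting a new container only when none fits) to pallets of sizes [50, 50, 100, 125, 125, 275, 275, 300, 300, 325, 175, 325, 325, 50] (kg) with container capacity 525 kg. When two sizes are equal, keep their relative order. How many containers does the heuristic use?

7

Sorted descending: 325, 325, 325, 300, 300, 275, 275, 175, 125, 125, 100, 50, 50, 50.
  325 → container 1 (new)  [load 325/525]
  325 → container 2 (new)  [load 325/525]
  325 → container 3 (new)  [load 325/525]
  300 → container 4 (new)  [load 300/525]
  300 → container 5 (new)  [load 300/525]
  275 → container 6 (new)  [load 275/525]
  275 → container 7 (new)  [load 275/525]
  175 → container 1  [load 500/525]
  125 → container 2  [load 450/525]
  125 → container 3  [load 450/525]
  100 → container 4  [load 400/525]
  50 → container 2  [load 500/525]
  50 → container 3  [load 500/525]
  50 → container 4  [load 450/525]
7 containers opened.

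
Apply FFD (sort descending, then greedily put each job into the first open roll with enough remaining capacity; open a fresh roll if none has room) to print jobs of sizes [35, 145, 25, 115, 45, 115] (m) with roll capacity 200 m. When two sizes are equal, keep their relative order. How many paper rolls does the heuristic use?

3

Sorted descending: 145, 115, 115, 45, 35, 25.
  145 → roll 1 (new)  [load 145/200]
  115 → roll 2 (new)  [load 115/200]
  115 → roll 3 (new)  [load 115/200]
  45 → roll 1  [load 190/200]
  35 → roll 2  [load 150/200]
  25 → roll 2  [load 175/200]
3 paper rolls opened.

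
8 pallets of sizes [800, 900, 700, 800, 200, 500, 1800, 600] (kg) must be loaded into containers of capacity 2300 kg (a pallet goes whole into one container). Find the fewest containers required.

3

Total = 1800 + 900 + 800 + 800 + 700 + 600 + 500 + 200 = 6300 kg.
Lower bound: ⌈6300/2300⌉ = 3 containers.
A packing using 3 containers:
  container 1: 1800 + 500 = 2300
  container 2: 900 + 800 + 600 = 2300
  container 3: 800 + 700 + 200 = 1700
This matches the lower bound, so 3 is optimal.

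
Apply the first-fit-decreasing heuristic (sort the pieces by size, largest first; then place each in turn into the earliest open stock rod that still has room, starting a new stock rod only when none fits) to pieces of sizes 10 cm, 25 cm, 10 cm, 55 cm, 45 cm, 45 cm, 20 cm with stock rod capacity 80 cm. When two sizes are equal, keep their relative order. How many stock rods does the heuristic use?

3

Sorted descending: 55, 45, 45, 25, 20, 10, 10.
  55 → stock rod 1 (new)  [load 55/80]
  45 → stock rod 2 (new)  [load 45/80]
  45 → stock rod 3 (new)  [load 45/80]
  25 → stock rod 1  [load 80/80]
  20 → stock rod 2  [load 65/80]
  10 → stock rod 2  [load 75/80]
  10 → stock rod 3  [load 55/80]
3 stock rods opened.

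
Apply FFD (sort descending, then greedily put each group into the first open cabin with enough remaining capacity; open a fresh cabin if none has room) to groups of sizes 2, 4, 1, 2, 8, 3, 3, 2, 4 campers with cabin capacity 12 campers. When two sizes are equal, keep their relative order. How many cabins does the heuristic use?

Sorted descending: 8, 4, 4, 3, 3, 2, 2, 2, 1.
  8 → cabin 1 (new)  [load 8/12]
  4 → cabin 1  [load 12/12]
  4 → cabin 2 (new)  [load 4/12]
  3 → cabin 2  [load 7/12]
  3 → cabin 2  [load 10/12]
  2 → cabin 2  [load 12/12]
  2 → cabin 3 (new)  [load 2/12]
  2 → cabin 3  [load 4/12]
  1 → cabin 3  [load 5/12]
3 cabins opened.

3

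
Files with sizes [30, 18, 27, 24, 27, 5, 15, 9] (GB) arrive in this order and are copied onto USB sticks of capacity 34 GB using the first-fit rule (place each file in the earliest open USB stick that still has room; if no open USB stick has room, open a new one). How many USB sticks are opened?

  30 → USB stick 1 (new)  [load 30/34]
  18 → USB stick 2 (new)  [load 18/34]
  27 → USB stick 3 (new)  [load 27/34]
  24 → USB stick 4 (new)  [load 24/34]
  27 → USB stick 5 (new)  [load 27/34]
  5 → USB stick 2  [load 23/34]
  15 → USB stick 6 (new)  [load 15/34]
  9 → USB stick 2  [load 32/34]
6 USB sticks opened.

6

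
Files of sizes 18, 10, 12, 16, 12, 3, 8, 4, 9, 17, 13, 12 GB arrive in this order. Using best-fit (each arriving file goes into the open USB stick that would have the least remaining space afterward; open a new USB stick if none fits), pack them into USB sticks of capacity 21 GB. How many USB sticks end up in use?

8

  18 → USB stick 1 (new)  [load 18/21]
  10 → USB stick 2 (new)  [load 10/21]
  12 → USB stick 3 (new)  [load 12/21]
  16 → USB stick 4 (new)  [load 16/21]
  12 → USB stick 5 (new)  [load 12/21]
  3 → USB stick 1  [load 21/21]
  8 → USB stick 3  [load 20/21]
  4 → USB stick 4  [load 20/21]
  9 → USB stick 5  [load 21/21]
  17 → USB stick 6 (new)  [load 17/21]
  13 → USB stick 7 (new)  [load 13/21]
  12 → USB stick 8 (new)  [load 12/21]
8 USB sticks opened.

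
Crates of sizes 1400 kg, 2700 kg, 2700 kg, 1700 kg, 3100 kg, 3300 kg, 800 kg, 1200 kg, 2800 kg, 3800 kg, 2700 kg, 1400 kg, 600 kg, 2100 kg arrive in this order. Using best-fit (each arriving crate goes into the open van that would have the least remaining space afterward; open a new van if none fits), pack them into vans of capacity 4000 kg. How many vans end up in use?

9

  1400 → van 1 (new)  [load 1400/4000]
  2700 → van 2 (new)  [load 2700/4000]
  2700 → van 3 (new)  [load 2700/4000]
  1700 → van 1  [load 3100/4000]
  3100 → van 4 (new)  [load 3100/4000]
  3300 → van 5 (new)  [load 3300/4000]
  800 → van 1  [load 3900/4000]
  1200 → van 2  [load 3900/4000]
  2800 → van 6 (new)  [load 2800/4000]
  3800 → van 7 (new)  [load 3800/4000]
  2700 → van 8 (new)  [load 2700/4000]
  1400 → van 9 (new)  [load 1400/4000]
  600 → van 5  [load 3900/4000]
  2100 → van 9  [load 3500/4000]
9 vans opened.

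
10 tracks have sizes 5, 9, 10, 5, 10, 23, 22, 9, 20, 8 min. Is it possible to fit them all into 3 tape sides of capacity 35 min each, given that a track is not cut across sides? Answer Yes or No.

Total = 121 min; ⌈121/35⌉ = 4.
At least 4 tape sides are required, but only 3 are allowed.

No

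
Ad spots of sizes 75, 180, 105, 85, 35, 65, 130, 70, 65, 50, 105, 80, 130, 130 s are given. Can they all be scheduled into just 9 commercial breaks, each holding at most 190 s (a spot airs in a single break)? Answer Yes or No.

A valid assignment using 8 commercial breaks:
  break 1: 180 = 180
  break 2: 130 + 50 = 180
  break 3: 130 + 35 = 165
  break 4: 130 = 130
  break 5: 105 + 85 = 190
  break 6: 105 + 80 = 185
  break 7: 75 + 70 = 145
  break 8: 65 + 65 = 130
That uses only 8 ≤ 9, so 9 commercial breaks are enough.

Yes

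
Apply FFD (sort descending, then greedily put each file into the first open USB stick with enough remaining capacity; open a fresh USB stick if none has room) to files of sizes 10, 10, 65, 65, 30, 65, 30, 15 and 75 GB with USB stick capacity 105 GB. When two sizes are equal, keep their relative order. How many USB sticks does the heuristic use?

4

Sorted descending: 75, 65, 65, 65, 30, 30, 15, 10, 10.
  75 → USB stick 1 (new)  [load 75/105]
  65 → USB stick 2 (new)  [load 65/105]
  65 → USB stick 3 (new)  [load 65/105]
  65 → USB stick 4 (new)  [load 65/105]
  30 → USB stick 1  [load 105/105]
  30 → USB stick 2  [load 95/105]
  15 → USB stick 3  [load 80/105]
  10 → USB stick 2  [load 105/105]
  10 → USB stick 3  [load 90/105]
4 USB sticks opened.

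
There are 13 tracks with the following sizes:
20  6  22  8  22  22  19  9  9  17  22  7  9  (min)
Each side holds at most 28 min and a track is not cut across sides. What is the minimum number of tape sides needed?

8

Total = 22 + 22 + 22 + 22 + 20 + 19 + 17 + 9 + 9 + 9 + 8 + 7 + 6 = 192 min.
Lower bound: ⌈192/28⌉ = 7 tape sides.
A packing using 8 tape sides:
  side 1: 22 + 6 = 28
  side 2: 22 = 22
  side 3: 22 = 22
  side 4: 22 = 22
  side 5: 20 + 8 = 28
  side 6: 19 + 9 = 28
  side 7: 17 + 9 = 26
  side 8: 9 + 7 = 16
No arrangement into 7 tape sides stays within capacity, so 8 is optimal.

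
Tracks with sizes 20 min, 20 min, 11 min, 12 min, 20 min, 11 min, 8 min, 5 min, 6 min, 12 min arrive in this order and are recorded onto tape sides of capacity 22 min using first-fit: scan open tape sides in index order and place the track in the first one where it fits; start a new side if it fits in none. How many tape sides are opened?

  20 → side 1 (new)  [load 20/22]
  20 → side 2 (new)  [load 20/22]
  11 → side 3 (new)  [load 11/22]
  12 → side 4 (new)  [load 12/22]
  20 → side 5 (new)  [load 20/22]
  11 → side 3  [load 22/22]
  8 → side 4  [load 20/22]
  5 → side 6 (new)  [load 5/22]
  6 → side 6  [load 11/22]
  12 → side 7 (new)  [load 12/22]
7 tape sides opened.

7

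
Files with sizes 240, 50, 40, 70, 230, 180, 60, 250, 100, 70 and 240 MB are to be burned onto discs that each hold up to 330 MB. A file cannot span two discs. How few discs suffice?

Total = 250 + 240 + 240 + 230 + 180 + 100 + 70 + 70 + 60 + 50 + 40 = 1530 MB.
Lower bound: ⌈1530/330⌉ = 5 discs.
A packing using 5 discs:
  disc 1: 250 + 70 = 320
  disc 2: 240 + 70 = 310
  disc 3: 240 + 60 = 300
  disc 4: 230 + 100 = 330
  disc 5: 180 + 50 + 40 = 270
This matches the lower bound, so 5 is optimal.

5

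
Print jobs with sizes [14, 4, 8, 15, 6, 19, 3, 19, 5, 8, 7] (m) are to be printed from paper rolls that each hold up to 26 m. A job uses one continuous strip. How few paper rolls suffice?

5

Total = 19 + 19 + 15 + 14 + 8 + 8 + 7 + 6 + 5 + 4 + 3 = 108 m.
Lower bound: ⌈108/26⌉ = 5 paper rolls.
A packing using 5 paper rolls:
  roll 1: 19 + 7 = 26
  roll 2: 19 + 6 = 25
  roll 3: 15 + 8 + 3 = 26
  roll 4: 14 + 8 + 4 = 26
  roll 5: 5 = 5
This matches the lower bound, so 5 is optimal.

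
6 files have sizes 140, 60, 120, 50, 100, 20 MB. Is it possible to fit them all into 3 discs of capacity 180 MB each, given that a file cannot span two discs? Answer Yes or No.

Yes

A valid assignment using 3 discs:
  disc 1: 140 + 20 = 160
  disc 2: 120 + 60 = 180
  disc 3: 100 + 50 = 150
Every load is within 180 MB, so 3 discs suffice.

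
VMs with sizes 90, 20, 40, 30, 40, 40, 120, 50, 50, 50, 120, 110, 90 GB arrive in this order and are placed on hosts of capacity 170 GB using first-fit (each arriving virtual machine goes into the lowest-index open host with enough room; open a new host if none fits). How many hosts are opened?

6

  90 → host 1 (new)  [load 90/170]
  20 → host 1  [load 110/170]
  40 → host 1  [load 150/170]
  30 → host 2 (new)  [load 30/170]
  40 → host 2  [load 70/170]
  40 → host 2  [load 110/170]
  120 → host 3 (new)  [load 120/170]
  50 → host 2  [load 160/170]
  50 → host 3  [load 170/170]
  50 → host 4 (new)  [load 50/170]
  120 → host 4  [load 170/170]
  110 → host 5 (new)  [load 110/170]
  90 → host 6 (new)  [load 90/170]
6 hosts opened.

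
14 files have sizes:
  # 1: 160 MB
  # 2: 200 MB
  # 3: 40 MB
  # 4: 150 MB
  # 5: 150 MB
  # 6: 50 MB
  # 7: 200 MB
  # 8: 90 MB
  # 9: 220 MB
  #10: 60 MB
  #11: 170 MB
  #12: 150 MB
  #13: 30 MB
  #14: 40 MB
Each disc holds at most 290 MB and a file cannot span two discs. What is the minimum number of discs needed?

Total = 220 + 200 + 200 + 170 + 160 + 150 + 150 + 150 + 90 + 60 + 50 + 40 + 40 + 30 = 1710 MB.
Lower bound: ⌈1710/290⌉ = 6 discs.
Also, 8 files each exceed 145 MB, and no two of those can share a disc, so at least 8 discs are needed.
A packing using 8 discs:
  disc 1: 220 + 60 = 280
  disc 2: 200 + 90 = 290
  disc 3: 200 + 50 + 40 = 290
  disc 4: 170 + 40 + 30 = 240
  disc 5: 160 = 160
  disc 6: 150 = 150
  disc 7: 150 = 150
  disc 8: 150 = 150
This matches the lower bound, so 8 is optimal.

8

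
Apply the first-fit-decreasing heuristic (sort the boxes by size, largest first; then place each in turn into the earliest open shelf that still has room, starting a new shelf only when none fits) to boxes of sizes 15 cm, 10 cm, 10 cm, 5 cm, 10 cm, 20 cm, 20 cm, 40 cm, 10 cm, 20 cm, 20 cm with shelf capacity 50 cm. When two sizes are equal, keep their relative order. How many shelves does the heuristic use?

4

Sorted descending: 40, 20, 20, 20, 20, 15, 10, 10, 10, 10, 5.
  40 → shelf 1 (new)  [load 40/50]
  20 → shelf 2 (new)  [load 20/50]
  20 → shelf 2  [load 40/50]
  20 → shelf 3 (new)  [load 20/50]
  20 → shelf 3  [load 40/50]
  15 → shelf 4 (new)  [load 15/50]
  10 → shelf 1  [load 50/50]
  10 → shelf 2  [load 50/50]
  10 → shelf 3  [load 50/50]
  10 → shelf 4  [load 25/50]
  5 → shelf 4  [load 30/50]
4 shelves opened.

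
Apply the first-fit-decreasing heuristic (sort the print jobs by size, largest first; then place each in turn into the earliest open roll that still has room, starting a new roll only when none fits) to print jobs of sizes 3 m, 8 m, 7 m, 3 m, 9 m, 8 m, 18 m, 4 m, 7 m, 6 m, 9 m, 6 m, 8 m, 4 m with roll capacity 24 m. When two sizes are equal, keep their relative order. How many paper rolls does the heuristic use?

5

Sorted descending: 18, 9, 9, 8, 8, 8, 7, 7, 6, 6, 4, 4, 3, 3.
  18 → roll 1 (new)  [load 18/24]
  9 → roll 2 (new)  [load 9/24]
  9 → roll 2  [load 18/24]
  8 → roll 3 (new)  [load 8/24]
  8 → roll 3  [load 16/24]
  8 → roll 3  [load 24/24]
  7 → roll 4 (new)  [load 7/24]
  7 → roll 4  [load 14/24]
  6 → roll 1  [load 24/24]
  6 → roll 2  [load 24/24]
  4 → roll 4  [load 18/24]
  4 → roll 4  [load 22/24]
  3 → roll 5 (new)  [load 3/24]
  3 → roll 5  [load 6/24]
5 paper rolls opened.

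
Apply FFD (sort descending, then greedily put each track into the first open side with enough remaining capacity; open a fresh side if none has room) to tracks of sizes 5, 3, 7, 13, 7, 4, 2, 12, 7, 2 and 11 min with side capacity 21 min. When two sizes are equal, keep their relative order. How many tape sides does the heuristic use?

4

Sorted descending: 13, 12, 11, 7, 7, 7, 5, 4, 3, 2, 2.
  13 → side 1 (new)  [load 13/21]
  12 → side 2 (new)  [load 12/21]
  11 → side 3 (new)  [load 11/21]
  7 → side 1  [load 20/21]
  7 → side 2  [load 19/21]
  7 → side 3  [load 18/21]
  5 → side 4 (new)  [load 5/21]
  4 → side 4  [load 9/21]
  3 → side 3  [load 21/21]
  2 → side 2  [load 21/21]
  2 → side 4  [load 11/21]
4 tape sides opened.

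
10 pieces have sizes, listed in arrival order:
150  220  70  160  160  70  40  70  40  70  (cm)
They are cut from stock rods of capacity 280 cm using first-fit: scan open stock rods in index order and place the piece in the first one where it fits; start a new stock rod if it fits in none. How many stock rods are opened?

  150 → stock rod 1 (new)  [load 150/280]
  220 → stock rod 2 (new)  [load 220/280]
  70 → stock rod 1  [load 220/280]
  160 → stock rod 3 (new)  [load 160/280]
  160 → stock rod 4 (new)  [load 160/280]
  70 → stock rod 3  [load 230/280]
  40 → stock rod 1  [load 260/280]
  70 → stock rod 4  [load 230/280]
  40 → stock rod 2  [load 260/280]
  70 → stock rod 5 (new)  [load 70/280]
5 stock rods opened.

5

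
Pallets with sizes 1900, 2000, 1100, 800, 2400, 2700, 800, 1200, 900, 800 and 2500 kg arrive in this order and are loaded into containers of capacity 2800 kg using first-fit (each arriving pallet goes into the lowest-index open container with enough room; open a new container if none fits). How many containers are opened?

7

  1900 → container 1 (new)  [load 1900/2800]
  2000 → container 2 (new)  [load 2000/2800]
  1100 → container 3 (new)  [load 1100/2800]
  800 → container 1  [load 2700/2800]
  2400 → container 4 (new)  [load 2400/2800]
  2700 → container 5 (new)  [load 2700/2800]
  800 → container 2  [load 2800/2800]
  1200 → container 3  [load 2300/2800]
  900 → container 6 (new)  [load 900/2800]
  800 → container 6  [load 1700/2800]
  2500 → container 7 (new)  [load 2500/2800]
7 containers opened.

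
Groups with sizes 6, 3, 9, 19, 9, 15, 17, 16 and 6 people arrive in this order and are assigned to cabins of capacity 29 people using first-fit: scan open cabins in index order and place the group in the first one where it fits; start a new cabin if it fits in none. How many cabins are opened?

5

  6 → cabin 1 (new)  [load 6/29]
  3 → cabin 1  [load 9/29]
  9 → cabin 1  [load 18/29]
  19 → cabin 2 (new)  [load 19/29]
  9 → cabin 1  [load 27/29]
  15 → cabin 3 (new)  [load 15/29]
  17 → cabin 4 (new)  [load 17/29]
  16 → cabin 5 (new)  [load 16/29]
  6 → cabin 2  [load 25/29]
5 cabins opened.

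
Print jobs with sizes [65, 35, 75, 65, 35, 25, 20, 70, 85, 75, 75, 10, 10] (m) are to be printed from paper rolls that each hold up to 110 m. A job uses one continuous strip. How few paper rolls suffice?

7

Total = 85 + 75 + 75 + 75 + 70 + 65 + 65 + 35 + 35 + 25 + 20 + 10 + 10 = 645 m.
Lower bound: ⌈645/110⌉ = 6 paper rolls.
Also, 7 print jobs each exceed 55 m, and no two of those can share a roll, so at least 7 paper rolls are needed.
A packing using 7 paper rolls:
  roll 1: 85 + 25 = 110
  roll 2: 75 + 35 = 110
  roll 3: 75 + 35 = 110
  roll 4: 75 + 20 + 10 = 105
  roll 5: 70 + 10 = 80
  roll 6: 65 = 65
  roll 7: 65 = 65
This matches the lower bound, so 7 is optimal.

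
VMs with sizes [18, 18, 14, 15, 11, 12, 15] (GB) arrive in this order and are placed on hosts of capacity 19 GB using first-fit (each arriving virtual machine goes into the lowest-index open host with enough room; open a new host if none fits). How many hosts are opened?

  18 → host 1 (new)  [load 18/19]
  18 → host 2 (new)  [load 18/19]
  14 → host 3 (new)  [load 14/19]
  15 → host 4 (new)  [load 15/19]
  11 → host 5 (new)  [load 11/19]
  12 → host 6 (new)  [load 12/19]
  15 → host 7 (new)  [load 15/19]
7 hosts opened.

7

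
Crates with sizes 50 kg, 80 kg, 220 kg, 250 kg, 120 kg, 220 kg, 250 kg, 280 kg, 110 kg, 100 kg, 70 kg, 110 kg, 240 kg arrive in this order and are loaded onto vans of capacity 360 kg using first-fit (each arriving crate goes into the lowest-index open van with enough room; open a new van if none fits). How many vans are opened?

  50 → van 1 (new)  [load 50/360]
  80 → van 1  [load 130/360]
  220 → van 1  [load 350/360]
  250 → van 2 (new)  [load 250/360]
  120 → van 3 (new)  [load 120/360]
  220 → van 3  [load 340/360]
  250 → van 4 (new)  [load 250/360]
  280 → van 5 (new)  [load 280/360]
  110 → van 2  [load 360/360]
  100 → van 4  [load 350/360]
  70 → van 5  [load 350/360]
  110 → van 6 (new)  [load 110/360]
  240 → van 6  [load 350/360]
6 vans opened.

6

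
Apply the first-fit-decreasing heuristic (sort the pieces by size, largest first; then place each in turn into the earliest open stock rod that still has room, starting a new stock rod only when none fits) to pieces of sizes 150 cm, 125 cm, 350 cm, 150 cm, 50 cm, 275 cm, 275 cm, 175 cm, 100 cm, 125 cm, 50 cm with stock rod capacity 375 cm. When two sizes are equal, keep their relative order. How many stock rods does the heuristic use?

Sorted descending: 350, 275, 275, 175, 150, 150, 125, 125, 100, 50, 50.
  350 → stock rod 1 (new)  [load 350/375]
  275 → stock rod 2 (new)  [load 275/375]
  275 → stock rod 3 (new)  [load 275/375]
  175 → stock rod 4 (new)  [load 175/375]
  150 → stock rod 4  [load 325/375]
  150 → stock rod 5 (new)  [load 150/375]
  125 → stock rod 5  [load 275/375]
  125 → stock rod 6 (new)  [load 125/375]
  100 → stock rod 2  [load 375/375]
  50 → stock rod 3  [load 325/375]
  50 → stock rod 3  [load 375/375]
6 stock rods opened.

6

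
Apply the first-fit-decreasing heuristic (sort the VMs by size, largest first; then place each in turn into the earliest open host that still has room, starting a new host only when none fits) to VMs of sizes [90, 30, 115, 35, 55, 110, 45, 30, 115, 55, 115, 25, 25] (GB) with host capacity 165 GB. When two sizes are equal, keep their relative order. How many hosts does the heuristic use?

Sorted descending: 115, 115, 115, 110, 90, 55, 55, 45, 35, 30, 30, 25, 25.
  115 → host 1 (new)  [load 115/165]
  115 → host 2 (new)  [load 115/165]
  115 → host 3 (new)  [load 115/165]
  110 → host 4 (new)  [load 110/165]
  90 → host 5 (new)  [load 90/165]
  55 → host 4  [load 165/165]
  55 → host 5  [load 145/165]
  45 → host 1  [load 160/165]
  35 → host 2  [load 150/165]
  30 → host 3  [load 145/165]
  30 → host 6 (new)  [load 30/165]
  25 → host 6  [load 55/165]
  25 → host 6  [load 80/165]
6 hosts opened.

6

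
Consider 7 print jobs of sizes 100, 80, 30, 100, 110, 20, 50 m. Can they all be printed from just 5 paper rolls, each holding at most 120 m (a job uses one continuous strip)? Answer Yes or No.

A valid assignment using 5 paper rolls:
  roll 1: 110 = 110
  roll 2: 100 + 20 = 120
  roll 3: 100 = 100
  roll 4: 80 + 30 = 110
  roll 5: 50 = 50
Every load is within 120 m, so 5 paper rolls suffice.

Yes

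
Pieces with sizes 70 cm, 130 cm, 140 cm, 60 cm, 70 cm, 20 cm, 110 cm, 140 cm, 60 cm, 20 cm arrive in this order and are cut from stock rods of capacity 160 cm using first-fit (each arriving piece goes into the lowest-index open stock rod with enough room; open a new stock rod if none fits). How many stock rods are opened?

6

  70 → stock rod 1 (new)  [load 70/160]
  130 → stock rod 2 (new)  [load 130/160]
  140 → stock rod 3 (new)  [load 140/160]
  60 → stock rod 1  [load 130/160]
  70 → stock rod 4 (new)  [load 70/160]
  20 → stock rod 1  [load 150/160]
  110 → stock rod 5 (new)  [load 110/160]
  140 → stock rod 6 (new)  [load 140/160]
  60 → stock rod 4  [load 130/160]
  20 → stock rod 2  [load 150/160]
6 stock rods opened.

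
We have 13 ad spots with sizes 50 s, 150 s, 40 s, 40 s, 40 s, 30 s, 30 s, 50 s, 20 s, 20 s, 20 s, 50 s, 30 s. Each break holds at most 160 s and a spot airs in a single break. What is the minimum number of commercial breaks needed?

Total = 150 + 50 + 50 + 50 + 40 + 40 + 40 + 30 + 30 + 30 + 20 + 20 + 20 = 570 s.
Lower bound: ⌈570/160⌉ = 4 commercial breaks.
A packing using 4 commercial breaks:
  break 1: 150 = 150
  break 2: 50 + 50 + 50 = 150
  break 3: 40 + 40 + 40 + 30 = 150
  break 4: 30 + 30 + 20 + 20 + 20 = 120
This matches the lower bound, so 4 is optimal.

4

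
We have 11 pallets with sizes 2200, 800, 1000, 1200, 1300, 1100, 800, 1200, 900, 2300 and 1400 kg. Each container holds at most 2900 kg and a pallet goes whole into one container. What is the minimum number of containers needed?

Total = 2300 + 2200 + 1400 + 1300 + 1200 + 1200 + 1100 + 1000 + 900 + 800 + 800 = 14200 kg.
Lower bound: ⌈14200/2900⌉ = 5 containers.
A packing using 6 containers:
  container 1: 2300 = 2300
  container 2: 2200 = 2200
  container 3: 1400 + 1300 = 2700
  container 4: 1200 + 1200 = 2400
  container 5: 1100 + 1000 + 800 = 2900
  container 6: 900 + 800 = 1700
No arrangement into 5 containers stays within capacity, so 6 is optimal.

6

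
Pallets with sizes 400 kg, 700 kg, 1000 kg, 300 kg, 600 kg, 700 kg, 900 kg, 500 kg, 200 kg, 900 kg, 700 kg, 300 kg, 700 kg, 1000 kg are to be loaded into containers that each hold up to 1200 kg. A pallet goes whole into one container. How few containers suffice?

Total = 1000 + 1000 + 900 + 900 + 700 + 700 + 700 + 700 + 600 + 500 + 400 + 300 + 300 + 200 = 8900 kg.
Lower bound: ⌈8900/1200⌉ = 8 containers.
A packing using 9 containers:
  container 1: 1000 + 200 = 1200
  container 2: 1000 = 1000
  container 3: 900 + 300 = 1200
  container 4: 900 + 300 = 1200
  container 5: 700 + 500 = 1200
  container 6: 700 + 400 = 1100
  container 7: 700 = 700
  container 8: 700 = 700
  container 9: 600 = 600
No arrangement into 8 containers stays within capacity, so 9 is optimal.

9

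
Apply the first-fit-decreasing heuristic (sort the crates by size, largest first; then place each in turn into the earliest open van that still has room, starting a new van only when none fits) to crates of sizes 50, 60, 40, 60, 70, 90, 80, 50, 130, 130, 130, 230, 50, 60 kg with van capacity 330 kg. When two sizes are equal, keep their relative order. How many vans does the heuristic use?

4

Sorted descending: 230, 130, 130, 130, 90, 80, 70, 60, 60, 60, 50, 50, 50, 40.
  230 → van 1 (new)  [load 230/330]
  130 → van 2 (new)  [load 130/330]
  130 → van 2  [load 260/330]
  130 → van 3 (new)  [load 130/330]
  90 → van 1  [load 320/330]
  80 → van 3  [load 210/330]
  70 → van 2  [load 330/330]
  60 → van 3  [load 270/330]
  60 → van 3  [load 330/330]
  60 → van 4 (new)  [load 60/330]
  50 → van 4  [load 110/330]
  50 → van 4  [load 160/330]
  50 → van 4  [load 210/330]
  40 → van 4  [load 250/330]
4 vans opened.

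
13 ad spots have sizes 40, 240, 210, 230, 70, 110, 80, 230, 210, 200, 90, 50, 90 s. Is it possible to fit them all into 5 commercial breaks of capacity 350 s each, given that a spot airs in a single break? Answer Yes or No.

Total = 1850 s; ⌈1850/350⌉ = 6.
At least 6 commercial breaks are required, but only 5 are allowed.

No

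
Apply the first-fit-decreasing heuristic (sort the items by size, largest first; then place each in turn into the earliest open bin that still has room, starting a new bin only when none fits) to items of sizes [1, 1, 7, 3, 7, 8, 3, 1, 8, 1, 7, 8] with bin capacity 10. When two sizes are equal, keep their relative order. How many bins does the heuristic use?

Sorted descending: 8, 8, 8, 7, 7, 7, 3, 3, 1, 1, 1, 1.
  8 → bin 1 (new)  [load 8/10]
  8 → bin 2 (new)  [load 8/10]
  8 → bin 3 (new)  [load 8/10]
  7 → bin 4 (new)  [load 7/10]
  7 → bin 5 (new)  [load 7/10]
  7 → bin 6 (new)  [load 7/10]
  3 → bin 4  [load 10/10]
  3 → bin 5  [load 10/10]
  1 → bin 1  [load 9/10]
  1 → bin 1  [load 10/10]
  1 → bin 2  [load 9/10]
  1 → bin 2  [load 10/10]
6 bins opened.

6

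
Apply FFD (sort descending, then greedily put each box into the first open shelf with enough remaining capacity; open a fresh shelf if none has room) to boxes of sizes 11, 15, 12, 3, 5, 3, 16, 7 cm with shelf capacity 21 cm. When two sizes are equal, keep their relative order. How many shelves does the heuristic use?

4

Sorted descending: 16, 15, 12, 11, 7, 5, 3, 3.
  16 → shelf 1 (new)  [load 16/21]
  15 → shelf 2 (new)  [load 15/21]
  12 → shelf 3 (new)  [load 12/21]
  11 → shelf 4 (new)  [load 11/21]
  7 → shelf 3  [load 19/21]
  5 → shelf 1  [load 21/21]
  3 → shelf 2  [load 18/21]
  3 → shelf 2  [load 21/21]
4 shelves opened.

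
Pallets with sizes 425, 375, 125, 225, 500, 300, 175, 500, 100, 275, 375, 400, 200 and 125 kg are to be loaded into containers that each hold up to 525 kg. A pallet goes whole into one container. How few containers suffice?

9

Total = 500 + 500 + 425 + 400 + 375 + 375 + 300 + 275 + 225 + 200 + 175 + 125 + 125 + 100 = 4100 kg.
Lower bound: ⌈4100/525⌉ = 8 containers.
A packing using 9 containers:
  container 1: 500 = 500
  container 2: 500 = 500
  container 3: 425 + 100 = 525
  container 4: 400 + 125 = 525
  container 5: 375 + 125 = 500
  container 6: 375 = 375
  container 7: 300 + 225 = 525
  container 8: 275 + 200 = 475
  container 9: 175 = 175
No arrangement into 8 containers stays within capacity, so 9 is optimal.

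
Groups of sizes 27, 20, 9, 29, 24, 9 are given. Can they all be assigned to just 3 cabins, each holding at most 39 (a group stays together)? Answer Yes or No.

No

Total = 118; ⌈118/39⌉ = 4.
At least 4 cabins are required, but only 3 are allowed.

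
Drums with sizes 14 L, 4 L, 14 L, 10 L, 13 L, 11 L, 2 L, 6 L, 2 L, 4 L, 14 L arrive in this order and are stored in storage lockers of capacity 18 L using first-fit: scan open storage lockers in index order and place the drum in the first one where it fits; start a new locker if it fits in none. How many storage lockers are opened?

6

  14 → locker 1 (new)  [load 14/18]
  4 → locker 1  [load 18/18]
  14 → locker 2 (new)  [load 14/18]
  10 → locker 3 (new)  [load 10/18]
  13 → locker 4 (new)  [load 13/18]
  11 → locker 5 (new)  [load 11/18]
  2 → locker 2  [load 16/18]
  6 → locker 3  [load 16/18]
  2 → locker 2  [load 18/18]
  4 → locker 4  [load 17/18]
  14 → locker 6 (new)  [load 14/18]
6 storage lockers opened.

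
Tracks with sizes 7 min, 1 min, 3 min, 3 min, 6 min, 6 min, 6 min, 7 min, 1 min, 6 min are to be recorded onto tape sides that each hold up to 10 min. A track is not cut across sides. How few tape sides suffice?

Total = 7 + 7 + 6 + 6 + 6 + 6 + 3 + 3 + 1 + 1 = 46 min.
Lower bound: ⌈46/10⌉ = 5 tape sides.
Also, 6 tracks each exceed 5 min, and no two of those can share a side, so at least 6 tape sides are needed.
A packing using 6 tape sides:
  side 1: 7 + 3 = 10
  side 2: 7 + 3 = 10
  side 3: 6 + 1 + 1 = 8
  side 4: 6 = 6
  side 5: 6 = 6
  side 6: 6 = 6
This matches the lower bound, so 6 is optimal.

6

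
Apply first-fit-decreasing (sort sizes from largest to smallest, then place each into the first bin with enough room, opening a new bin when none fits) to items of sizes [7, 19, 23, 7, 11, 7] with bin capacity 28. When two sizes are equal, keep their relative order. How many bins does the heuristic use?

Sorted descending: 23, 19, 11, 7, 7, 7.
  23 → bin 1 (new)  [load 23/28]
  19 → bin 2 (new)  [load 19/28]
  11 → bin 3 (new)  [load 11/28]
  7 → bin 2  [load 26/28]
  7 → bin 3  [load 18/28]
  7 → bin 3  [load 25/28]
3 bins opened.

3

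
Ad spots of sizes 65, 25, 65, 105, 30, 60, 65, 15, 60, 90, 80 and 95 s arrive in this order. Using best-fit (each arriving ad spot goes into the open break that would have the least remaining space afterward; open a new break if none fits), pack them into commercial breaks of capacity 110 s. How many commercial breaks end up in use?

9

  65 → break 1 (new)  [load 65/110]
  25 → break 1  [load 90/110]
  65 → break 2 (new)  [load 65/110]
  105 → break 3 (new)  [load 105/110]
  30 → break 2  [load 95/110]
  60 → break 4 (new)  [load 60/110]
  65 → break 5 (new)  [load 65/110]
  15 → break 2  [load 110/110]
  60 → break 6 (new)  [load 60/110]
  90 → break 7 (new)  [load 90/110]
  80 → break 8 (new)  [load 80/110]
  95 → break 9 (new)  [load 95/110]
9 commercial breaks opened.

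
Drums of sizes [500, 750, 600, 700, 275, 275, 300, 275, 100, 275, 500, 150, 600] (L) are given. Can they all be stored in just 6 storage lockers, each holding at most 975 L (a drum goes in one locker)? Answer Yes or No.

A valid assignment using 6 storage lockers:
  locker 1: 750 + 150 = 900
  locker 2: 700 + 275 = 975
  locker 3: 600 + 300 = 900
  locker 4: 600 + 275 + 100 = 975
  locker 5: 500 + 275 = 775
  locker 6: 500 + 275 = 775
Every load is within 975 L, so 6 storage lockers suffice.

Yes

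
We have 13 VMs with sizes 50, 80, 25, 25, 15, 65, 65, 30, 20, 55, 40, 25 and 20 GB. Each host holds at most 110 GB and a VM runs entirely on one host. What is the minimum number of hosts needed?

5

Total = 80 + 65 + 65 + 55 + 50 + 40 + 30 + 25 + 25 + 25 + 20 + 20 + 15 = 515 GB.
Lower bound: ⌈515/110⌉ = 5 hosts.
A packing using 5 hosts:
  host 1: 80 + 30 = 110
  host 2: 65 + 40 = 105
  host 3: 65 + 25 + 20 = 110
  host 4: 55 + 50 = 105
  host 5: 25 + 25 + 20 + 15 = 85
This matches the lower bound, so 5 is optimal.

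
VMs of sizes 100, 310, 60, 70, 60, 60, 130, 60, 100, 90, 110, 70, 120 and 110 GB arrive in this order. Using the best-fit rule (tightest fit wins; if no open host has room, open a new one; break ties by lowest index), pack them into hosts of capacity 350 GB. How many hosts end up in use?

  100 → host 1 (new)  [load 100/350]
  310 → host 2 (new)  [load 310/350]
  60 → host 1  [load 160/350]
  70 → host 1  [load 230/350]
  60 → host 1  [load 290/350]
  60 → host 1  [load 350/350]
  130 → host 3 (new)  [load 130/350]
  60 → host 3  [load 190/350]
  100 → host 3  [load 290/350]
  90 → host 4 (new)  [load 90/350]
  110 → host 4  [load 200/350]
  70 → host 4  [load 270/350]
  120 → host 5 (new)  [load 120/350]
  110 → host 5  [load 230/350]
5 hosts opened.

5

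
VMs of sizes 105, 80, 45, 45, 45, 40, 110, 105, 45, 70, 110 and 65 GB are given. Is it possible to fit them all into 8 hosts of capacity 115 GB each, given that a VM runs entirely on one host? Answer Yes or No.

Total = 865 GB; ⌈865/115⌉ = 8.
The bound of 8 does not rule out 8, but exhaustive search shows no assignment into 8 hosts of capacity 115 GB exists — the minimum is 9.

No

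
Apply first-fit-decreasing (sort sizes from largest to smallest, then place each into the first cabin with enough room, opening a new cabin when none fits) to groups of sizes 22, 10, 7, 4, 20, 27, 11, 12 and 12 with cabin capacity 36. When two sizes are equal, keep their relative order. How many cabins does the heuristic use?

Sorted descending: 27, 22, 20, 12, 12, 11, 10, 7, 4.
  27 → cabin 1 (new)  [load 27/36]
  22 → cabin 2 (new)  [load 22/36]
  20 → cabin 3 (new)  [load 20/36]
  12 → cabin 2  [load 34/36]
  12 → cabin 3  [load 32/36]
  11 → cabin 4 (new)  [load 11/36]
  10 → cabin 4  [load 21/36]
  7 → cabin 1  [load 34/36]
  4 → cabin 3  [load 36/36]
4 cabins opened.

4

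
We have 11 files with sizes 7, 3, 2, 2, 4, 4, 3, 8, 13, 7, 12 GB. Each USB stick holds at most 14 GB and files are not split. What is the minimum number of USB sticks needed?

Total = 13 + 12 + 8 + 7 + 7 + 4 + 4 + 3 + 3 + 2 + 2 = 65 GB.
Lower bound: ⌈65/14⌉ = 5 USB sticks.
A packing using 5 USB sticks:
  USB stick 1: 13 = 13
  USB stick 2: 12 + 2 = 14
  USB stick 3: 8 + 4 + 2 = 14
  USB stick 4: 7 + 7 = 14
  USB stick 5: 4 + 3 + 3 = 10
This matches the lower bound, so 5 is optimal.

5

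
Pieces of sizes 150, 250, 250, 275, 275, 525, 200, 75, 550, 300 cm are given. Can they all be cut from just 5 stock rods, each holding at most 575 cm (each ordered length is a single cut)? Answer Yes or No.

No

Total = 2850 cm; ⌈2850/575⌉ = 5.
The bound of 5 does not rule out 5, but exhaustive search shows no assignment into 5 stock rods of capacity 575 cm exists — the minimum is 6.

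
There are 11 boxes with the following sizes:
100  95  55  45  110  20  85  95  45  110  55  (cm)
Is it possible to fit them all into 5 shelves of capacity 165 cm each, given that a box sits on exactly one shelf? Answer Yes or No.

No

Total = 815 cm; ⌈815/165⌉ = 5.
6 boxes each exceed half the capacity and cannot share a shelf, forcing at least 6 shelves.
At least 6 shelves are required, but only 5 are allowed.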